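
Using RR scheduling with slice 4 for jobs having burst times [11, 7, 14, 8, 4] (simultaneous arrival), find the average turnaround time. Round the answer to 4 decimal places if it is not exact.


Time quantum = 4
Execution trace:
  J1 runs 4 units, time = 4
  J2 runs 4 units, time = 8
  J3 runs 4 units, time = 12
  J4 runs 4 units, time = 16
  J5 runs 4 units, time = 20
  J1 runs 4 units, time = 24
  J2 runs 3 units, time = 27
  J3 runs 4 units, time = 31
  J4 runs 4 units, time = 35
  J1 runs 3 units, time = 38
  J3 runs 4 units, time = 42
  J3 runs 2 units, time = 44
Finish times: [38, 27, 44, 35, 20]
Average turnaround = 164/5 = 32.8

32.8


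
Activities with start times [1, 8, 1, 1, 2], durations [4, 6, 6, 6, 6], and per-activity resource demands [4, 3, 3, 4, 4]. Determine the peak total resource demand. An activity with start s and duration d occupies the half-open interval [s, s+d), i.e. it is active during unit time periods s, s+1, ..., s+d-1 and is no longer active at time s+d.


Each activity i is active on [start_i, start_i + duration_i).
Compute total resource usage per time slot:
  t=0: active resources = [], total = 0
  t=1: active resources = [4, 3, 4], total = 11
  t=2: active resources = [4, 3, 4, 4], total = 15
  t=3: active resources = [4, 3, 4, 4], total = 15
  t=4: active resources = [4, 3, 4, 4], total = 15
  t=5: active resources = [3, 4, 4], total = 11
  t=6: active resources = [3, 4, 4], total = 11
  t=7: active resources = [4], total = 4
  t=8: active resources = [3], total = 3
  t=9: active resources = [3], total = 3
  t=10: active resources = [3], total = 3
  t=11: active resources = [3], total = 3
  t=12: active resources = [3], total = 3
  t=13: active resources = [3], total = 3
Peak resource demand = 15

15


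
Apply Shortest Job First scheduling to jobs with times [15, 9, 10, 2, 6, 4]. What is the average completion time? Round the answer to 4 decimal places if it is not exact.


SJF order (ascending): [2, 4, 6, 9, 10, 15]
Completion times:
  Job 1: burst=2, C=2
  Job 2: burst=4, C=6
  Job 3: burst=6, C=12
  Job 4: burst=9, C=21
  Job 5: burst=10, C=31
  Job 6: burst=15, C=46
Average completion = 118/6 = 19.6667

19.6667


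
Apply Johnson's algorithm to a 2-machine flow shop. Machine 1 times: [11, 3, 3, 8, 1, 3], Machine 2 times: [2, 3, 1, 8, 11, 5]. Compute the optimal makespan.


Apply Johnson's rule:
  Group 1 (a <= b): [(5, 1, 11), (2, 3, 3), (6, 3, 5), (4, 8, 8)]
  Group 2 (a > b): [(1, 11, 2), (3, 3, 1)]
Optimal job order: [5, 2, 6, 4, 1, 3]
Schedule:
  Job 5: M1 done at 1, M2 done at 12
  Job 2: M1 done at 4, M2 done at 15
  Job 6: M1 done at 7, M2 done at 20
  Job 4: M1 done at 15, M2 done at 28
  Job 1: M1 done at 26, M2 done at 30
  Job 3: M1 done at 29, M2 done at 31
Makespan = 31

31


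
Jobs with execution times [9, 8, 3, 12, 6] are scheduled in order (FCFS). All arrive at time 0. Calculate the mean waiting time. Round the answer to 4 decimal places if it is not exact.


FCFS order (as given): [9, 8, 3, 12, 6]
Waiting times:
  Job 1: wait = 0
  Job 2: wait = 9
  Job 3: wait = 17
  Job 4: wait = 20
  Job 5: wait = 32
Sum of waiting times = 78
Average waiting time = 78/5 = 15.6

15.6


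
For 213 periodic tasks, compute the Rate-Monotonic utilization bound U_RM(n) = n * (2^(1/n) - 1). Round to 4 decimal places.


Compute 2^(1/213) = 1.0032595128
Subtract 1: 1.0032595128 - 1 = 0.0032595128
Multiply by n: 213 * 0.0032595128 = 0.6942762264
Round to 4 dp: 0.6943

0.6943


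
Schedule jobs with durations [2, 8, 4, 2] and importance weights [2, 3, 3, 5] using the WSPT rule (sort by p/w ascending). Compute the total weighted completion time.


Compute p/w ratios and sort ascending (WSPT): [(2, 5), (2, 2), (4, 3), (8, 3)]
Compute weighted completion times:
  Job (p=2,w=5): C=2, w*C=5*2=10
  Job (p=2,w=2): C=4, w*C=2*4=8
  Job (p=4,w=3): C=8, w*C=3*8=24
  Job (p=8,w=3): C=16, w*C=3*16=48
Total weighted completion time = 90

90


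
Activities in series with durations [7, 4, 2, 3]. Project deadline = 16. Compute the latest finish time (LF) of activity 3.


LF(activity 3) = deadline - sum of successor durations
Successors: activities 4 through 4 with durations [3]
Sum of successor durations = 3
LF = 16 - 3 = 13

13


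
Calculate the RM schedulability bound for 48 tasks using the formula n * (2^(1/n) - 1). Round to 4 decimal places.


Compute 2^(1/48) = 1.0145453349
Subtract 1: 1.0145453349 - 1 = 0.0145453349
Multiply by n: 48 * 0.0145453349 = 0.6981760752
Round to 4 dp: 0.6982

0.6982


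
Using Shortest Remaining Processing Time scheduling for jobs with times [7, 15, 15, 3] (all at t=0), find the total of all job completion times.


Since all jobs arrive at t=0, SRPT equals SPT ordering.
SPT order: [3, 7, 15, 15]
Completion times:
  Job 1: p=3, C=3
  Job 2: p=7, C=10
  Job 3: p=15, C=25
  Job 4: p=15, C=40
Total completion time = 3 + 10 + 25 + 40 = 78

78


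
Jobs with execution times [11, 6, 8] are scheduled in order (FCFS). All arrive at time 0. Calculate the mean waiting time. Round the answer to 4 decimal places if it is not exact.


FCFS order (as given): [11, 6, 8]
Waiting times:
  Job 1: wait = 0
  Job 2: wait = 11
  Job 3: wait = 17
Sum of waiting times = 28
Average waiting time = 28/3 = 9.3333

9.3333


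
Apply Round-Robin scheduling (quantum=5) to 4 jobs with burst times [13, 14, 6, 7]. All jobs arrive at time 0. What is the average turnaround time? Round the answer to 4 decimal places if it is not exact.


Time quantum = 5
Execution trace:
  J1 runs 5 units, time = 5
  J2 runs 5 units, time = 10
  J3 runs 5 units, time = 15
  J4 runs 5 units, time = 20
  J1 runs 5 units, time = 25
  J2 runs 5 units, time = 30
  J3 runs 1 units, time = 31
  J4 runs 2 units, time = 33
  J1 runs 3 units, time = 36
  J2 runs 4 units, time = 40
Finish times: [36, 40, 31, 33]
Average turnaround = 140/4 = 35.0

35.0


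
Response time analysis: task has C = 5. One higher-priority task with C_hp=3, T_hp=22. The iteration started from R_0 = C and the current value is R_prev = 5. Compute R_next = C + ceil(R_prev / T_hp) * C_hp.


R_next = C + ceil(R_prev / T_hp) * C_hp
ceil(5 / 22) = ceil(0.2273) = 1
Interference = 1 * 3 = 3
R_next = 5 + 3 = 8

8


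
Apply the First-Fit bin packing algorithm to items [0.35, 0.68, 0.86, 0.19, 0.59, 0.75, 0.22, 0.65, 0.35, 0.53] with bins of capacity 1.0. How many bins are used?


Place items sequentially using First-Fit:
  Item 0.35 -> new Bin 1
  Item 0.68 -> new Bin 2
  Item 0.86 -> new Bin 3
  Item 0.19 -> Bin 1 (now 0.54)
  Item 0.59 -> new Bin 4
  Item 0.75 -> new Bin 5
  Item 0.22 -> Bin 1 (now 0.76)
  Item 0.65 -> new Bin 6
  Item 0.35 -> Bin 4 (now 0.94)
  Item 0.53 -> new Bin 7
Total bins used = 7

7


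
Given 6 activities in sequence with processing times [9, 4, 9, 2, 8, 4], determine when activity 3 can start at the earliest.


Activity 3 starts after activities 1 through 2 complete.
Predecessor durations: [9, 4]
ES = 9 + 4 = 13

13


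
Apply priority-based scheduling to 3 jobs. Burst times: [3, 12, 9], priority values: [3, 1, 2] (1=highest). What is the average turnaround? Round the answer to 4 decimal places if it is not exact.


Sort by priority (ascending = highest first):
Order: [(1, 12), (2, 9), (3, 3)]
Completion times:
  Priority 1, burst=12, C=12
  Priority 2, burst=9, C=21
  Priority 3, burst=3, C=24
Average turnaround = 57/3 = 19.0

19.0


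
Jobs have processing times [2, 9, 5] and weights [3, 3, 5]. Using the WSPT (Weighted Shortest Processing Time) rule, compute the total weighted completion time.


Compute p/w ratios and sort ascending (WSPT): [(2, 3), (5, 5), (9, 3)]
Compute weighted completion times:
  Job (p=2,w=3): C=2, w*C=3*2=6
  Job (p=5,w=5): C=7, w*C=5*7=35
  Job (p=9,w=3): C=16, w*C=3*16=48
Total weighted completion time = 89

89


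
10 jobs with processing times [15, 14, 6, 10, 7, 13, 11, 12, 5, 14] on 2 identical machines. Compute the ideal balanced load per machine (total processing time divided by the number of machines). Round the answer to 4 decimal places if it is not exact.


Total processing time = 15 + 14 + 6 + 10 + 7 + 13 + 11 + 12 + 5 + 14 = 107
Number of machines = 2
Ideal balanced load = 107 / 2 = 53.5

53.5


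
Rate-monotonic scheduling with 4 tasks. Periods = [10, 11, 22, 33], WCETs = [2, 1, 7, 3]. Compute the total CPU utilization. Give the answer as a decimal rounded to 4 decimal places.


Compute individual utilizations (exact fractions):
  Task 1: C/T = 2/10 = 1/5 (approx. 0.2)
  Task 2: C/T = 1/11 (approx. 0.0909)
  Task 3: C/T = 7/22 (approx. 0.3182)
  Task 4: C/T = 3/33 = 1/11 (approx. 0.0909)
Total utilization U = 1/5 + 1/11 + 7/22 + 1/11 = 7/10
Rounded to 4 decimal places: U = 0.7000
RM (Liu & Layland) bound for 4 tasks = 0.756828; compare with U = 7/10 (approx. 0.700000)
U <= bound, so schedulable by RM sufficient condition.

0.7000


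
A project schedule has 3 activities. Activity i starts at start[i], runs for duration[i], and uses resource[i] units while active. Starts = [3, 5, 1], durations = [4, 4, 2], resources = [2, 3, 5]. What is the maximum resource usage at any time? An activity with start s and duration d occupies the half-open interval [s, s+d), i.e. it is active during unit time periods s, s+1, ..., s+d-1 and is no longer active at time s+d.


Each activity i is active on [start_i, start_i + duration_i).
Compute total resource usage per time slot:
  t=0: active resources = [], total = 0
  t=1: active resources = [5], total = 5
  t=2: active resources = [5], total = 5
  t=3: active resources = [2], total = 2
  t=4: active resources = [2], total = 2
  t=5: active resources = [2, 3], total = 5
  t=6: active resources = [2, 3], total = 5
  t=7: active resources = [3], total = 3
  t=8: active resources = [3], total = 3
Peak resource demand = 5

5


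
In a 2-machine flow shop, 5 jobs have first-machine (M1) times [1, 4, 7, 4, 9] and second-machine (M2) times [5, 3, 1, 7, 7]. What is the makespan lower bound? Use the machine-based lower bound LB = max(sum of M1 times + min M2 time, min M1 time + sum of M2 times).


LB1 = sum(M1 times) + min(M2 times) = 25 + 1 = 26
LB2 = min(M1 times) + sum(M2 times) = 1 + 23 = 24
Lower bound = max(LB1, LB2) = max(26, 24) = 26

26


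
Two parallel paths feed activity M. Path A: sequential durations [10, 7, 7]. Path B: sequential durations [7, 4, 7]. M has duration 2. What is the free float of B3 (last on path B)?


ES(B3) = sum of predecessors on chain B = 11
EF(B3) = ES + duration = 11 + 7 = 18
Successor of B3 is M. ES(M) = max(sum(A), sum(B)) = max(24, 18) = 24
Free float = ES(successor) - EF(current) = 24 - 18 = 6

6


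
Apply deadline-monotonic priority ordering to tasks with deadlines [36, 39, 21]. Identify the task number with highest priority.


Sort tasks by relative deadline (ascending):
  Task 3: deadline = 21
  Task 1: deadline = 36
  Task 2: deadline = 39
Priority order (highest first): [3, 1, 2]
Highest priority task = 3

3


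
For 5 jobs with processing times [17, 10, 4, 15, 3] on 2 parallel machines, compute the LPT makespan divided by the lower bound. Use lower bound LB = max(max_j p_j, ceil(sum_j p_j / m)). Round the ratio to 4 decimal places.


LPT order: [17, 15, 10, 4, 3]
Machine loads after assignment: [24, 25]
LPT makespan = 25
Lower bound = max(max_job, ceil(total/2)) = max(17, 25) = 25
Ratio = 25 / 25 = 1.0

1.0


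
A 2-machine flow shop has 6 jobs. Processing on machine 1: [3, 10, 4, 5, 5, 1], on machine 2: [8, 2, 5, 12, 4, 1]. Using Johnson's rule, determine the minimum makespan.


Apply Johnson's rule:
  Group 1 (a <= b): [(6, 1, 1), (1, 3, 8), (3, 4, 5), (4, 5, 12)]
  Group 2 (a > b): [(5, 5, 4), (2, 10, 2)]
Optimal job order: [6, 1, 3, 4, 5, 2]
Schedule:
  Job 6: M1 done at 1, M2 done at 2
  Job 1: M1 done at 4, M2 done at 12
  Job 3: M1 done at 8, M2 done at 17
  Job 4: M1 done at 13, M2 done at 29
  Job 5: M1 done at 18, M2 done at 33
  Job 2: M1 done at 28, M2 done at 35
Makespan = 35

35


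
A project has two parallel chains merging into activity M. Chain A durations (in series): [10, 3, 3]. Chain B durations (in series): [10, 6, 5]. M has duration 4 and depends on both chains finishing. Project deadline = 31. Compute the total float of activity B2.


Forward pass: ES(B2) = sum of predecessors on chain B = 10
EF = ES + duration = 10 + 6 = 16
Backward pass: LF(M) = deadline = 31; LS(M) = 31 - 4 = 27
LF(B2) = LS(M) - sum(successors on chain B) = 27 - 5 = 22
LS = LF - duration = 22 - 6 = 16
Total float = LS - ES = 16 - 10 = 6

6


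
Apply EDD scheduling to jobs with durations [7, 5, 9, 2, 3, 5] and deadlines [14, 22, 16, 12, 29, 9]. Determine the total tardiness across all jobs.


Sort by due date (EDD order): [(5, 9), (2, 12), (7, 14), (9, 16), (5, 22), (3, 29)]
Compute completion times and tardiness:
  Job 1: p=5, d=9, C=5, tardiness=max(0,5-9)=0
  Job 2: p=2, d=12, C=7, tardiness=max(0,7-12)=0
  Job 3: p=7, d=14, C=14, tardiness=max(0,14-14)=0
  Job 4: p=9, d=16, C=23, tardiness=max(0,23-16)=7
  Job 5: p=5, d=22, C=28, tardiness=max(0,28-22)=6
  Job 6: p=3, d=29, C=31, tardiness=max(0,31-29)=2
Total tardiness = 15

15


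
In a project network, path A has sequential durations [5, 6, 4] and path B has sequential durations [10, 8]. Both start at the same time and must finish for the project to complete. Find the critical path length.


Path A total = 5 + 6 + 4 = 15
Path B total = 10 + 8 = 18
Critical path = longest path = max(15, 18) = 18

18


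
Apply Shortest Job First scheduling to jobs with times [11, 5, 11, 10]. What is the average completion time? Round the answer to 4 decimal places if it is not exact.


SJF order (ascending): [5, 10, 11, 11]
Completion times:
  Job 1: burst=5, C=5
  Job 2: burst=10, C=15
  Job 3: burst=11, C=26
  Job 4: burst=11, C=37
Average completion = 83/4 = 20.75

20.75


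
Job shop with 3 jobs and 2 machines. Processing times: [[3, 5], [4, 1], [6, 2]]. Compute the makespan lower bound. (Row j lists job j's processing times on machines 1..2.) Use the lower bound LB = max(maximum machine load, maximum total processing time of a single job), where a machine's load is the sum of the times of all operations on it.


Machine loads:
  Machine 1: 3 + 4 + 6 = 13
  Machine 2: 5 + 1 + 2 = 8
Max machine load = 13
Job totals:
  Job 1: 8
  Job 2: 5
  Job 3: 8
Max job total = 8
Lower bound = max(13, 8) = 13

13


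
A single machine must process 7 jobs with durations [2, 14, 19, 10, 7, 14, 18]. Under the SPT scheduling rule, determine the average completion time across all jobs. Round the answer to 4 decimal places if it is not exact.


Sort jobs by processing time (SPT order): [2, 7, 10, 14, 14, 18, 19]
Compute completion times sequentially:
  Job 1: processing = 2, completes at 2
  Job 2: processing = 7, completes at 9
  Job 3: processing = 10, completes at 19
  Job 4: processing = 14, completes at 33
  Job 5: processing = 14, completes at 47
  Job 6: processing = 18, completes at 65
  Job 7: processing = 19, completes at 84
Sum of completion times = 259
Average completion time = 259/7 = 37.0

37.0


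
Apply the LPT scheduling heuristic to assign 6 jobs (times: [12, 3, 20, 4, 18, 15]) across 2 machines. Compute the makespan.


Sort jobs in decreasing order (LPT): [20, 18, 15, 12, 4, 3]
Assign each job to the least loaded machine:
  Machine 1: jobs [20, 12, 4], load = 36
  Machine 2: jobs [18, 15, 3], load = 36
Makespan = max load = 36

36


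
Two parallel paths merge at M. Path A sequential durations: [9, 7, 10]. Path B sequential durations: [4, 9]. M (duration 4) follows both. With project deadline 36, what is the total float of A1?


Forward pass: ES(A1) = sum of predecessors on chain A = 0
EF = ES + duration = 0 + 9 = 9
Backward pass: LF(M) = deadline = 36; LS(M) = 36 - 4 = 32
LF(A1) = LS(M) - sum(successors on chain A) = 32 - 17 = 15
LS = LF - duration = 15 - 9 = 6
Total float = LS - ES = 6 - 0 = 6

6


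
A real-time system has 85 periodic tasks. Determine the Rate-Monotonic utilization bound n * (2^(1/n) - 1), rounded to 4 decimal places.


Compute 2^(1/85) = 1.0081880126
Subtract 1: 1.0081880126 - 1 = 0.0081880126
Multiply by n: 85 * 0.0081880126 = 0.6959810710
Round to 4 dp: 0.6960

0.6960


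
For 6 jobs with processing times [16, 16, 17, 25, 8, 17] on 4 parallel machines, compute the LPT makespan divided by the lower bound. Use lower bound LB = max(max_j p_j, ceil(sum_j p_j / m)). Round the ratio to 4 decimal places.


LPT order: [25, 17, 17, 16, 16, 8]
Machine loads after assignment: [25, 25, 17, 32]
LPT makespan = 32
Lower bound = max(max_job, ceil(total/4)) = max(25, 25) = 25
Ratio = 32 / 25 = 1.28

1.28


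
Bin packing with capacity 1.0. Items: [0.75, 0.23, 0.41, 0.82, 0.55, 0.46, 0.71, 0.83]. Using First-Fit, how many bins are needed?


Place items sequentially using First-Fit:
  Item 0.75 -> new Bin 1
  Item 0.23 -> Bin 1 (now 0.98)
  Item 0.41 -> new Bin 2
  Item 0.82 -> new Bin 3
  Item 0.55 -> Bin 2 (now 0.96)
  Item 0.46 -> new Bin 4
  Item 0.71 -> new Bin 5
  Item 0.83 -> new Bin 6
Total bins used = 6

6


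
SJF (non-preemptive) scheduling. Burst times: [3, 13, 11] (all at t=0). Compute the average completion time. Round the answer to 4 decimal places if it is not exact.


SJF order (ascending): [3, 11, 13]
Completion times:
  Job 1: burst=3, C=3
  Job 2: burst=11, C=14
  Job 3: burst=13, C=27
Average completion = 44/3 = 14.6667

14.6667


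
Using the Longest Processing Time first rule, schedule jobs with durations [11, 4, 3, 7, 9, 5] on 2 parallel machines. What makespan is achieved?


Sort jobs in decreasing order (LPT): [11, 9, 7, 5, 4, 3]
Assign each job to the least loaded machine:
  Machine 1: jobs [11, 5, 4], load = 20
  Machine 2: jobs [9, 7, 3], load = 19
Makespan = max load = 20

20


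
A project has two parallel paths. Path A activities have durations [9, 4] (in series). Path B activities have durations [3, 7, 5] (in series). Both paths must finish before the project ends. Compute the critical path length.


Path A total = 9 + 4 = 13
Path B total = 3 + 7 + 5 = 15
Critical path = longest path = max(13, 15) = 15

15


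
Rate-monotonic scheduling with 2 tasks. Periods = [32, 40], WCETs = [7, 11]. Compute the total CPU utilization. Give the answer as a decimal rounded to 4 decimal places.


Compute individual utilizations (exact fractions):
  Task 1: C/T = 7/32 (approx. 0.2188)
  Task 2: C/T = 11/40 (approx. 0.275)
Total utilization U = 7/32 + 11/40 = 79/160
Rounded to 4 decimal places: U = 0.4938
RM (Liu & Layland) bound for 2 tasks = 0.828427; compare with U = 79/160 (approx. 0.493750)
U <= bound, so schedulable by RM sufficient condition.

0.4938


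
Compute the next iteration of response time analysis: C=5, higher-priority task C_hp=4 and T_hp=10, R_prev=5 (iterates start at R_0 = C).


R_next = C + ceil(R_prev / T_hp) * C_hp
ceil(5 / 10) = ceil(0.5) = 1
Interference = 1 * 4 = 4
R_next = 5 + 4 = 9

9


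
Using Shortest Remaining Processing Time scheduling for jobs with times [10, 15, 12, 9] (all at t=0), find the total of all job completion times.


Since all jobs arrive at t=0, SRPT equals SPT ordering.
SPT order: [9, 10, 12, 15]
Completion times:
  Job 1: p=9, C=9
  Job 2: p=10, C=19
  Job 3: p=12, C=31
  Job 4: p=15, C=46
Total completion time = 9 + 19 + 31 + 46 = 105

105


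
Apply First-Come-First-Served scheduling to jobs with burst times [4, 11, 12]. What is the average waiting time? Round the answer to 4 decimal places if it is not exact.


FCFS order (as given): [4, 11, 12]
Waiting times:
  Job 1: wait = 0
  Job 2: wait = 4
  Job 3: wait = 15
Sum of waiting times = 19
Average waiting time = 19/3 = 6.3333

6.3333


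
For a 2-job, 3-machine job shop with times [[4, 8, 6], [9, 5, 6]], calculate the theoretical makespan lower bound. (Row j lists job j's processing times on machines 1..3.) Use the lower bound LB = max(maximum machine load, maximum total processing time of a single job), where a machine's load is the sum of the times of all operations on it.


Machine loads:
  Machine 1: 4 + 9 = 13
  Machine 2: 8 + 5 = 13
  Machine 3: 6 + 6 = 12
Max machine load = 13
Job totals:
  Job 1: 18
  Job 2: 20
Max job total = 20
Lower bound = max(13, 20) = 20

20


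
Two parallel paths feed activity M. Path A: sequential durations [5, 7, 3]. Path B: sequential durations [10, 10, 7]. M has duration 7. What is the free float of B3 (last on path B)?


ES(B3) = sum of predecessors on chain B = 20
EF(B3) = ES + duration = 20 + 7 = 27
Successor of B3 is M. ES(M) = max(sum(A), sum(B)) = max(15, 27) = 27
Free float = ES(successor) - EF(current) = 27 - 27 = 0

0


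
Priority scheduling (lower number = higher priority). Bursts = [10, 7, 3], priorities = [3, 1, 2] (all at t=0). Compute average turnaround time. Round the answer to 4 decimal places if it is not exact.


Sort by priority (ascending = highest first):
Order: [(1, 7), (2, 3), (3, 10)]
Completion times:
  Priority 1, burst=7, C=7
  Priority 2, burst=3, C=10
  Priority 3, burst=10, C=20
Average turnaround = 37/3 = 12.3333

12.3333


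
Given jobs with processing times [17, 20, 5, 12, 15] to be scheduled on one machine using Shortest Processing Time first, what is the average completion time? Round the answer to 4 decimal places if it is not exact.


Sort jobs by processing time (SPT order): [5, 12, 15, 17, 20]
Compute completion times sequentially:
  Job 1: processing = 5, completes at 5
  Job 2: processing = 12, completes at 17
  Job 3: processing = 15, completes at 32
  Job 4: processing = 17, completes at 49
  Job 5: processing = 20, completes at 69
Sum of completion times = 172
Average completion time = 172/5 = 34.4

34.4


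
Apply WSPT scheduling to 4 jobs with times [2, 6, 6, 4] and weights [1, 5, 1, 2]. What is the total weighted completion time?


Compute p/w ratios and sort ascending (WSPT): [(6, 5), (2, 1), (4, 2), (6, 1)]
Compute weighted completion times:
  Job (p=6,w=5): C=6, w*C=5*6=30
  Job (p=2,w=1): C=8, w*C=1*8=8
  Job (p=4,w=2): C=12, w*C=2*12=24
  Job (p=6,w=1): C=18, w*C=1*18=18
Total weighted completion time = 80

80


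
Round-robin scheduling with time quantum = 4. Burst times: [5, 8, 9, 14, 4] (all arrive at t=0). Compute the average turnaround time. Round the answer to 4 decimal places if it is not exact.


Time quantum = 4
Execution trace:
  J1 runs 4 units, time = 4
  J2 runs 4 units, time = 8
  J3 runs 4 units, time = 12
  J4 runs 4 units, time = 16
  J5 runs 4 units, time = 20
  J1 runs 1 units, time = 21
  J2 runs 4 units, time = 25
  J3 runs 4 units, time = 29
  J4 runs 4 units, time = 33
  J3 runs 1 units, time = 34
  J4 runs 4 units, time = 38
  J4 runs 2 units, time = 40
Finish times: [21, 25, 34, 40, 20]
Average turnaround = 140/5 = 28.0

28.0


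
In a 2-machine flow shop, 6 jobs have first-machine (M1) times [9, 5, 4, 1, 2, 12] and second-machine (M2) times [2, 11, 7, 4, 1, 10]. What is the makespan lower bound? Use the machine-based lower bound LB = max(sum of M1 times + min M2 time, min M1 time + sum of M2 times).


LB1 = sum(M1 times) + min(M2 times) = 33 + 1 = 34
LB2 = min(M1 times) + sum(M2 times) = 1 + 35 = 36
Lower bound = max(LB1, LB2) = max(34, 36) = 36

36


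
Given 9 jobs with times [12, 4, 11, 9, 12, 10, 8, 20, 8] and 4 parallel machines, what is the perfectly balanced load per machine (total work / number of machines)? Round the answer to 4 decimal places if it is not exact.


Total processing time = 12 + 4 + 11 + 9 + 12 + 10 + 8 + 20 + 8 = 94
Number of machines = 4
Ideal balanced load = 94 / 4 = 23.5

23.5


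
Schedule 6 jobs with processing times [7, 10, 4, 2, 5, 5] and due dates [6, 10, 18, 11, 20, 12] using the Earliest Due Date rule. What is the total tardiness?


Sort by due date (EDD order): [(7, 6), (10, 10), (2, 11), (5, 12), (4, 18), (5, 20)]
Compute completion times and tardiness:
  Job 1: p=7, d=6, C=7, tardiness=max(0,7-6)=1
  Job 2: p=10, d=10, C=17, tardiness=max(0,17-10)=7
  Job 3: p=2, d=11, C=19, tardiness=max(0,19-11)=8
  Job 4: p=5, d=12, C=24, tardiness=max(0,24-12)=12
  Job 5: p=4, d=18, C=28, tardiness=max(0,28-18)=10
  Job 6: p=5, d=20, C=33, tardiness=max(0,33-20)=13
Total tardiness = 51

51


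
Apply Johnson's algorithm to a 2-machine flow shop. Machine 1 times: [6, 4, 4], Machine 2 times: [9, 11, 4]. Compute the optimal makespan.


Apply Johnson's rule:
  Group 1 (a <= b): [(2, 4, 11), (3, 4, 4), (1, 6, 9)]
  Group 2 (a > b): []
Optimal job order: [2, 3, 1]
Schedule:
  Job 2: M1 done at 4, M2 done at 15
  Job 3: M1 done at 8, M2 done at 19
  Job 1: M1 done at 14, M2 done at 28
Makespan = 28

28


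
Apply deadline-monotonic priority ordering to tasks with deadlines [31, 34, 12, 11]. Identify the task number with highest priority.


Sort tasks by relative deadline (ascending):
  Task 4: deadline = 11
  Task 3: deadline = 12
  Task 1: deadline = 31
  Task 2: deadline = 34
Priority order (highest first): [4, 3, 1, 2]
Highest priority task = 4

4


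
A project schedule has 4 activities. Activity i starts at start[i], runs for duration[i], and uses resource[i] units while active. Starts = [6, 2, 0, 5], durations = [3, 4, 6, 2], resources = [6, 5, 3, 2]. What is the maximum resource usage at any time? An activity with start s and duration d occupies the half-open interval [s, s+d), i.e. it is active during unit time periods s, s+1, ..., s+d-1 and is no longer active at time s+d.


Each activity i is active on [start_i, start_i + duration_i).
Compute total resource usage per time slot:
  t=0: active resources = [3], total = 3
  t=1: active resources = [3], total = 3
  t=2: active resources = [5, 3], total = 8
  t=3: active resources = [5, 3], total = 8
  t=4: active resources = [5, 3], total = 8
  t=5: active resources = [5, 3, 2], total = 10
  t=6: active resources = [6, 2], total = 8
  t=7: active resources = [6], total = 6
  t=8: active resources = [6], total = 6
Peak resource demand = 10

10


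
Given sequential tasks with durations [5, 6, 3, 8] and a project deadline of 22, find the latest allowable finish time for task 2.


LF(activity 2) = deadline - sum of successor durations
Successors: activities 3 through 4 with durations [3, 8]
Sum of successor durations = 11
LF = 22 - 11 = 11

11


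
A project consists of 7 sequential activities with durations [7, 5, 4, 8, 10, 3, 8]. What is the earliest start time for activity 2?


Activity 2 starts after activities 1 through 1 complete.
Predecessor durations: [7]
ES = 7 = 7

7


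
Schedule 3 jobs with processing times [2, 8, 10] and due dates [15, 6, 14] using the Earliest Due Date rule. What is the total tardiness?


Sort by due date (EDD order): [(8, 6), (10, 14), (2, 15)]
Compute completion times and tardiness:
  Job 1: p=8, d=6, C=8, tardiness=max(0,8-6)=2
  Job 2: p=10, d=14, C=18, tardiness=max(0,18-14)=4
  Job 3: p=2, d=15, C=20, tardiness=max(0,20-15)=5
Total tardiness = 11

11


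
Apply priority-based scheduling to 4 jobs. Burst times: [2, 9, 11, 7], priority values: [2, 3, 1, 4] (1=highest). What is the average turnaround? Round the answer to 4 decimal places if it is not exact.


Sort by priority (ascending = highest first):
Order: [(1, 11), (2, 2), (3, 9), (4, 7)]
Completion times:
  Priority 1, burst=11, C=11
  Priority 2, burst=2, C=13
  Priority 3, burst=9, C=22
  Priority 4, burst=7, C=29
Average turnaround = 75/4 = 18.75

18.75


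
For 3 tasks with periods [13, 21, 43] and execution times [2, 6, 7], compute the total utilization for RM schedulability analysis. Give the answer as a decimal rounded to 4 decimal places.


Compute individual utilizations (exact fractions):
  Task 1: C/T = 2/13 (approx. 0.1538)
  Task 2: C/T = 6/21 = 2/7 (approx. 0.2857)
  Task 3: C/T = 7/43 (approx. 0.1628)
Total utilization U = 2/13 + 2/7 + 7/43 = 2357/3913
Rounded to 4 decimal places: U = 0.6024
RM (Liu & Layland) bound for 3 tasks = 0.779763; compare with U = 2357/3913 (approx. 0.602351)
U <= bound, so schedulable by RM sufficient condition.

0.6024


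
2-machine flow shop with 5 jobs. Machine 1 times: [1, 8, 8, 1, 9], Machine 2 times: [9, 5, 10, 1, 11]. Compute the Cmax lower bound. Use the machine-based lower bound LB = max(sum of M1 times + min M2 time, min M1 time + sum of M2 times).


LB1 = sum(M1 times) + min(M2 times) = 27 + 1 = 28
LB2 = min(M1 times) + sum(M2 times) = 1 + 36 = 37
Lower bound = max(LB1, LB2) = max(28, 37) = 37

37


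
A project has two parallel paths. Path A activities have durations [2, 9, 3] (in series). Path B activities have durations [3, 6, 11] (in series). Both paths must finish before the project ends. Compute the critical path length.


Path A total = 2 + 9 + 3 = 14
Path B total = 3 + 6 + 11 = 20
Critical path = longest path = max(14, 20) = 20

20


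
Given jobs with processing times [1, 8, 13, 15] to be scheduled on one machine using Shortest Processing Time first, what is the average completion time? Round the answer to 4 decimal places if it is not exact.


Sort jobs by processing time (SPT order): [1, 8, 13, 15]
Compute completion times sequentially:
  Job 1: processing = 1, completes at 1
  Job 2: processing = 8, completes at 9
  Job 3: processing = 13, completes at 22
  Job 4: processing = 15, completes at 37
Sum of completion times = 69
Average completion time = 69/4 = 17.25

17.25


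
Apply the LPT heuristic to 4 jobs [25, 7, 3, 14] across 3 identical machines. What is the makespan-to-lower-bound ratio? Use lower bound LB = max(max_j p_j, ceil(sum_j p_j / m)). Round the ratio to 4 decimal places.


LPT order: [25, 14, 7, 3]
Machine loads after assignment: [25, 14, 10]
LPT makespan = 25
Lower bound = max(max_job, ceil(total/3)) = max(25, 17) = 25
Ratio = 25 / 25 = 1.0

1.0


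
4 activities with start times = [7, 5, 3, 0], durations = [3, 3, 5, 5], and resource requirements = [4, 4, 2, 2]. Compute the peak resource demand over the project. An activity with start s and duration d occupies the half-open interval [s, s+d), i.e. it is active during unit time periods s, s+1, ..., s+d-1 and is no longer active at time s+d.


Each activity i is active on [start_i, start_i + duration_i).
Compute total resource usage per time slot:
  t=0: active resources = [2], total = 2
  t=1: active resources = [2], total = 2
  t=2: active resources = [2], total = 2
  t=3: active resources = [2, 2], total = 4
  t=4: active resources = [2, 2], total = 4
  t=5: active resources = [4, 2], total = 6
  t=6: active resources = [4, 2], total = 6
  t=7: active resources = [4, 4, 2], total = 10
  t=8: active resources = [4], total = 4
  t=9: active resources = [4], total = 4
Peak resource demand = 10

10


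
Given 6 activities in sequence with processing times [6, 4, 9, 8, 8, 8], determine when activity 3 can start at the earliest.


Activity 3 starts after activities 1 through 2 complete.
Predecessor durations: [6, 4]
ES = 6 + 4 = 10

10


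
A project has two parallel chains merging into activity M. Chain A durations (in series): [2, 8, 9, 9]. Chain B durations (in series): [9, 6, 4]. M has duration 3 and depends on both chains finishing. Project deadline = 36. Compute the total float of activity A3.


Forward pass: ES(A3) = sum of predecessors on chain A = 10
EF = ES + duration = 10 + 9 = 19
Backward pass: LF(M) = deadline = 36; LS(M) = 36 - 3 = 33
LF(A3) = LS(M) - sum(successors on chain A) = 33 - 9 = 24
LS = LF - duration = 24 - 9 = 15
Total float = LS - ES = 15 - 10 = 5

5


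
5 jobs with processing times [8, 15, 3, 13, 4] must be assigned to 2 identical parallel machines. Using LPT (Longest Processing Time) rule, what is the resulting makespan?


Sort jobs in decreasing order (LPT): [15, 13, 8, 4, 3]
Assign each job to the least loaded machine:
  Machine 1: jobs [15, 4, 3], load = 22
  Machine 2: jobs [13, 8], load = 21
Makespan = max load = 22

22


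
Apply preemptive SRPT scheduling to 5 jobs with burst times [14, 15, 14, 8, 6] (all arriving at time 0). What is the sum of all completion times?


Since all jobs arrive at t=0, SRPT equals SPT ordering.
SPT order: [6, 8, 14, 14, 15]
Completion times:
  Job 1: p=6, C=6
  Job 2: p=8, C=14
  Job 3: p=14, C=28
  Job 4: p=14, C=42
  Job 5: p=15, C=57
Total completion time = 6 + 14 + 28 + 42 + 57 = 147

147


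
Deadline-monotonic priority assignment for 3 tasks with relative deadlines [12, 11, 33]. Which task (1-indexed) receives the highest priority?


Sort tasks by relative deadline (ascending):
  Task 2: deadline = 11
  Task 1: deadline = 12
  Task 3: deadline = 33
Priority order (highest first): [2, 1, 3]
Highest priority task = 2

2


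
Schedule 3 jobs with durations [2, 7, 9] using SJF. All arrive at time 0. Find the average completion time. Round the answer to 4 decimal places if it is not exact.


SJF order (ascending): [2, 7, 9]
Completion times:
  Job 1: burst=2, C=2
  Job 2: burst=7, C=9
  Job 3: burst=9, C=18
Average completion = 29/3 = 9.6667

9.6667


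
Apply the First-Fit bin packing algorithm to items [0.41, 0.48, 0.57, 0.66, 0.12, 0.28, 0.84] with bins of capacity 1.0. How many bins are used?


Place items sequentially using First-Fit:
  Item 0.41 -> new Bin 1
  Item 0.48 -> Bin 1 (now 0.89)
  Item 0.57 -> new Bin 2
  Item 0.66 -> new Bin 3
  Item 0.12 -> Bin 2 (now 0.69)
  Item 0.28 -> Bin 2 (now 0.97)
  Item 0.84 -> new Bin 4
Total bins used = 4

4


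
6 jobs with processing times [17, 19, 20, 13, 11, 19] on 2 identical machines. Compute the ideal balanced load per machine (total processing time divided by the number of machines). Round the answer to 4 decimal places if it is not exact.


Total processing time = 17 + 19 + 20 + 13 + 11 + 19 = 99
Number of machines = 2
Ideal balanced load = 99 / 2 = 49.5

49.5


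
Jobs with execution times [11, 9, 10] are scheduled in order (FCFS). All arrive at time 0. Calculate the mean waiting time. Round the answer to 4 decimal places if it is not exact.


FCFS order (as given): [11, 9, 10]
Waiting times:
  Job 1: wait = 0
  Job 2: wait = 11
  Job 3: wait = 20
Sum of waiting times = 31
Average waiting time = 31/3 = 10.3333

10.3333


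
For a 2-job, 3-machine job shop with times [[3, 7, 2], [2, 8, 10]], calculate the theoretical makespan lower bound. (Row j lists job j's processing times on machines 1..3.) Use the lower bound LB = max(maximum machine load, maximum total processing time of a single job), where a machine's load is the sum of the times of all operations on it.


Machine loads:
  Machine 1: 3 + 2 = 5
  Machine 2: 7 + 8 = 15
  Machine 3: 2 + 10 = 12
Max machine load = 15
Job totals:
  Job 1: 12
  Job 2: 20
Max job total = 20
Lower bound = max(15, 20) = 20

20


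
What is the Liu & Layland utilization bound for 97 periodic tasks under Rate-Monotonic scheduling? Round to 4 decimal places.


Compute 2^(1/97) = 1.0071714397
Subtract 1: 1.0071714397 - 1 = 0.0071714397
Multiply by n: 97 * 0.0071714397 = 0.6956296509
Round to 4 dp: 0.6956

0.6956


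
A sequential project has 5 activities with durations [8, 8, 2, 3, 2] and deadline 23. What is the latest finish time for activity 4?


LF(activity 4) = deadline - sum of successor durations
Successors: activities 5 through 5 with durations [2]
Sum of successor durations = 2
LF = 23 - 2 = 21

21


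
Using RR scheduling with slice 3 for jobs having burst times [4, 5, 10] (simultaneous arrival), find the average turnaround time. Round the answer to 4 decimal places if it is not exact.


Time quantum = 3
Execution trace:
  J1 runs 3 units, time = 3
  J2 runs 3 units, time = 6
  J3 runs 3 units, time = 9
  J1 runs 1 units, time = 10
  J2 runs 2 units, time = 12
  J3 runs 3 units, time = 15
  J3 runs 3 units, time = 18
  J3 runs 1 units, time = 19
Finish times: [10, 12, 19]
Average turnaround = 41/3 = 13.6667

13.6667


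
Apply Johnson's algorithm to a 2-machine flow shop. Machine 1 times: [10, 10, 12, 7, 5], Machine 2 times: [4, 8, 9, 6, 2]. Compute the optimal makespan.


Apply Johnson's rule:
  Group 1 (a <= b): []
  Group 2 (a > b): [(3, 12, 9), (2, 10, 8), (4, 7, 6), (1, 10, 4), (5, 5, 2)]
Optimal job order: [3, 2, 4, 1, 5]
Schedule:
  Job 3: M1 done at 12, M2 done at 21
  Job 2: M1 done at 22, M2 done at 30
  Job 4: M1 done at 29, M2 done at 36
  Job 1: M1 done at 39, M2 done at 43
  Job 5: M1 done at 44, M2 done at 46
Makespan = 46

46


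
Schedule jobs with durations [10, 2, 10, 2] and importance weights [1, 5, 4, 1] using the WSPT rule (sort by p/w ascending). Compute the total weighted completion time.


Compute p/w ratios and sort ascending (WSPT): [(2, 5), (2, 1), (10, 4), (10, 1)]
Compute weighted completion times:
  Job (p=2,w=5): C=2, w*C=5*2=10
  Job (p=2,w=1): C=4, w*C=1*4=4
  Job (p=10,w=4): C=14, w*C=4*14=56
  Job (p=10,w=1): C=24, w*C=1*24=24
Total weighted completion time = 94

94


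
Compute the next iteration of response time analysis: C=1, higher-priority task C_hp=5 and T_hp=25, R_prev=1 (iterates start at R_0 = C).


R_next = C + ceil(R_prev / T_hp) * C_hp
ceil(1 / 25) = ceil(0.04) = 1
Interference = 1 * 5 = 5
R_next = 1 + 5 = 6

6


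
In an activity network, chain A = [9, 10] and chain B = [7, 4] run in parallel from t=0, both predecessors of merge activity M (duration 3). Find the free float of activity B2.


ES(B2) = sum of predecessors on chain B = 7
EF(B2) = ES + duration = 7 + 4 = 11
Successor of B2 is M. ES(M) = max(sum(A), sum(B)) = max(19, 11) = 19
Free float = ES(successor) - EF(current) = 19 - 11 = 8

8


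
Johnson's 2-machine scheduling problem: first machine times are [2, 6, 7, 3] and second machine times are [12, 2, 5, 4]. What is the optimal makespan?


Apply Johnson's rule:
  Group 1 (a <= b): [(1, 2, 12), (4, 3, 4)]
  Group 2 (a > b): [(3, 7, 5), (2, 6, 2)]
Optimal job order: [1, 4, 3, 2]
Schedule:
  Job 1: M1 done at 2, M2 done at 14
  Job 4: M1 done at 5, M2 done at 18
  Job 3: M1 done at 12, M2 done at 23
  Job 2: M1 done at 18, M2 done at 25
Makespan = 25

25


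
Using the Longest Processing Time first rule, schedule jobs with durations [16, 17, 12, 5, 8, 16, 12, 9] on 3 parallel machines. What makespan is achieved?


Sort jobs in decreasing order (LPT): [17, 16, 16, 12, 12, 9, 8, 5]
Assign each job to the least loaded machine:
  Machine 1: jobs [17, 9, 8], load = 34
  Machine 2: jobs [16, 12, 5], load = 33
  Machine 3: jobs [16, 12], load = 28
Makespan = max load = 34

34


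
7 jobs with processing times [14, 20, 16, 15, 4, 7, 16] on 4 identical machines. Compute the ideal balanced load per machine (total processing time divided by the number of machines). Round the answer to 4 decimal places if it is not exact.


Total processing time = 14 + 20 + 16 + 15 + 4 + 7 + 16 = 92
Number of machines = 4
Ideal balanced load = 92 / 4 = 23.0

23.0


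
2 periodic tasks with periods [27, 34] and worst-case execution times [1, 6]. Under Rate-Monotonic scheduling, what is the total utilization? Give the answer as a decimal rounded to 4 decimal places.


Compute individual utilizations (exact fractions):
  Task 1: C/T = 1/27 (approx. 0.037)
  Task 2: C/T = 6/34 = 3/17 (approx. 0.1765)
Total utilization U = 1/27 + 3/17 = 98/459
Rounded to 4 decimal places: U = 0.2135
RM (Liu & Layland) bound for 2 tasks = 0.828427; compare with U = 98/459 (approx. 0.213508)
U <= bound, so schedulable by RM sufficient condition.

0.2135


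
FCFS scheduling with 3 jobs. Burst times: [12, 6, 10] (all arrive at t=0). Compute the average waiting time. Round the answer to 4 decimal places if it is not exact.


FCFS order (as given): [12, 6, 10]
Waiting times:
  Job 1: wait = 0
  Job 2: wait = 12
  Job 3: wait = 18
Sum of waiting times = 30
Average waiting time = 30/3 = 10.0

10.0


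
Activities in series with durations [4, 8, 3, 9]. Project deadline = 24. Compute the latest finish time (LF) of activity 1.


LF(activity 1) = deadline - sum of successor durations
Successors: activities 2 through 4 with durations [8, 3, 9]
Sum of successor durations = 20
LF = 24 - 20 = 4

4


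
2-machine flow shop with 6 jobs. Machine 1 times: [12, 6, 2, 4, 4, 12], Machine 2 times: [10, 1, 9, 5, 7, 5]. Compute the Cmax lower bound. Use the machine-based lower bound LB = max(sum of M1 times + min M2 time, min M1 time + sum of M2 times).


LB1 = sum(M1 times) + min(M2 times) = 40 + 1 = 41
LB2 = min(M1 times) + sum(M2 times) = 2 + 37 = 39
Lower bound = max(LB1, LB2) = max(41, 39) = 41

41
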